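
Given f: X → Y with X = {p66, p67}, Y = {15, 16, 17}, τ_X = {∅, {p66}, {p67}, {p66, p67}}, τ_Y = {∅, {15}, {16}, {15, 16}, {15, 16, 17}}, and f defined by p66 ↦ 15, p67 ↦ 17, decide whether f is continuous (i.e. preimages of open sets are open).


f IS continuous.

Compute f^{-1}(U) for each U ∈ τ_Y:
  U = ∅: f^{-1}(U) = ∅ ∈ τ_X ✓.
  U = {15}: f^{-1}(U) = {p66} ∈ τ_X ✓.
  U = {16}: f^{-1}(U) = ∅ ∈ τ_X ✓.
  U = {15, 16}: f^{-1}(U) = {p66} ∈ τ_X ✓.
  U = {15, 16, 17}: f^{-1}(U) = {p66, p67} ∈ τ_X ✓.
Every preimage lies in τ_X, so f IS continuous.


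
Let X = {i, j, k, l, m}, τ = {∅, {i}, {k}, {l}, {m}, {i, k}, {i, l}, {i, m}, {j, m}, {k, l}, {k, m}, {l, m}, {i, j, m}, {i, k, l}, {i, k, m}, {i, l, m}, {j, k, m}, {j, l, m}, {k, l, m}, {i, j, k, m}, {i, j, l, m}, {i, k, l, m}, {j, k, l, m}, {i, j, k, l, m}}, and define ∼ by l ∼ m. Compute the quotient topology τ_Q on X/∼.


X/∼ = {[i], [j], [k], [l=m]}; |τ_Q| = 12.

Equivalence classes: [i], [j], [k], [l=m].
Quotient map π: X → X/∼ sends i ↦ [i], j ↦ [j], k ↦ [k], l ↦ [l=m], m ↦ [l=m].
For each subset V ⊆ X/∼, compute π^{-1}(V) ⊆ X and check whether π^{-1}(V) ∈ τ. V is open in τ_Q iff π^{-1}(V) ∈ τ.
  V = {}: π^{-1}(V) = ∅ ∈ τ ✓.
  V = {[i]}: π^{-1}(V) = {i} ∈ τ ✓.
  V = {[j]}: π^{-1}(V) = {j} ∉ τ ✗.
  V = {[i], [j]}: π^{-1}(V) = {i, j} ∉ τ ✗.
  V = {[k]}: π^{-1}(V) = {k} ∈ τ ✓.
  V = {[i], [k]}: π^{-1}(V) = {i, k} ∈ τ ✓.
  V = {[j], [k]}: π^{-1}(V) = {j, k} ∉ τ ✗.
  V = {[i], [j], [k]}: π^{-1}(V) = {i, j, k} ∉ τ ✗.
  V = {[l=m]}: π^{-1}(V) = {l, m} ∈ τ ✓.
  V = {[i], [l=m]}: π^{-1}(V) = {i, l, m} ∈ τ ✓.
  V = {[j], [l=m]}: π^{-1}(V) = {j, l, m} ∈ τ ✓.
  V = {[i], [j], [l=m]}: π^{-1}(V) = {i, j, l, m} ∈ τ ✓.
  V = {[k], [l=m]}: π^{-1}(V) = {k, l, m} ∈ τ ✓.
  V = {[i], [k], [l=m]}: π^{-1}(V) = {i, k, l, m} ∈ τ ✓.
  V = {[j], [k], [l=m]}: π^{-1}(V) = {j, k, l, m} ∈ τ ✓.
  V = {[i], [j], [k], [l=m]}: π^{-1}(V) = {i, j, k, l, m} ∈ τ ✓.
Open sets in the quotient: τ_Q = {{}, {[i]}, {[k]}, {[i], [k]}, {[l=m]}, {[i], [l=m]}, {[j], [l=m]}, {[i], [j], [l=m]}, {[k], [l=m]}, {[i], [k], [l=m]}, {[j], [k], [l=m]}, {[i], [j], [k], [l=m]}} (12 elements).


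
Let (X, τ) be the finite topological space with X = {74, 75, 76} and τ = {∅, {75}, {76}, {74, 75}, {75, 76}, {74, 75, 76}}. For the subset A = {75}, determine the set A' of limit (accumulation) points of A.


A' = {74}

For each x ∈ X, list the open sets U ∈ τ with x ∈ U, then check whether U ∩ (A ∖ {x}) ≠ ∅ for every such U.
  x = 74: opens ∋ x are {74, 75}, {74, 75, 76}; each meets A ∖ {74}, so x IS a limit point.
  x = 75: open {75} ∋ x has {75} ∩ (A ∖ {75}) = ∅, so x is NOT a limit point.
  x = 76: open {76} ∋ x has {76} ∩ (A ∖ {76}) = ∅, so x is NOT a limit point.
Collecting: A' = {74}.


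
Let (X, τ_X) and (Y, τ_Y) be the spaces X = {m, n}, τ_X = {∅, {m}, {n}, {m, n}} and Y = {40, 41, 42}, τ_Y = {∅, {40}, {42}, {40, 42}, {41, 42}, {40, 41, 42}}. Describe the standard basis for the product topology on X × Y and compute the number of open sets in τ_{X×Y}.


Basis B = {∅ × ∅, {m} × {40}, {m} × {42}, {n} × {40}, {n} × {42}, {m} × {40, 42}, {m, n} × {40}, {m} × {41, 42}, {m, n} × {42}, {n} × {40, 42}, {n} × {41, 42}, {m} × {40, 41, 42}, {n} × {40, 41, 42}, {m, n} × {40, 42}, {m, n} × {41, 42}, {m, n} × {40, 41, 42}}; |τ_{X×Y}| = 36.

Enumerate products U × V with U ∈ τ_X, V ∈ τ_Y (deduplicated):
  ∅ × ∅ = {} (∅)
  {m} × {40} = {(m,40)}
  {m} × {42} = {(m,42)}
  {n} × {40} = {(n,40)}
  {n} × {42} = {(n,42)}
  {m} × {40, 42} = {(m,40), (m,42)}
  {m, n} × {40} = {(m,40), (n,40)}
  {m} × {41, 42} = {(m,41), (m,42)}
  {m, n} × {42} = {(m,42), (n,42)}
  {n} × {40, 42} = {(n,40), (n,42)}
  {n} × {41, 42} = {(n,41), (n,42)}
  {m} × {40, 41, 42} = {(m,40), (m,41), (m,42)}
  {n} × {40, 41, 42} = {(n,40), (n,41), (n,42)}
  {m, n} × {40, 42} = {(m,40), (m,42), (n,40), (n,42)}
  {m, n} × {41, 42} = {(m,41), (m,42), (n,41), (n,42)}
  {m, n} × {40, 41, 42} = {(m,40), (m,41), (m,42), (n,40), (n,41), (n,42)}
These 16 distinct sets form the basis B.
Close under arbitrary unions to get τ_{X×Y}; counting gives |τ_{X×Y}| = 36.


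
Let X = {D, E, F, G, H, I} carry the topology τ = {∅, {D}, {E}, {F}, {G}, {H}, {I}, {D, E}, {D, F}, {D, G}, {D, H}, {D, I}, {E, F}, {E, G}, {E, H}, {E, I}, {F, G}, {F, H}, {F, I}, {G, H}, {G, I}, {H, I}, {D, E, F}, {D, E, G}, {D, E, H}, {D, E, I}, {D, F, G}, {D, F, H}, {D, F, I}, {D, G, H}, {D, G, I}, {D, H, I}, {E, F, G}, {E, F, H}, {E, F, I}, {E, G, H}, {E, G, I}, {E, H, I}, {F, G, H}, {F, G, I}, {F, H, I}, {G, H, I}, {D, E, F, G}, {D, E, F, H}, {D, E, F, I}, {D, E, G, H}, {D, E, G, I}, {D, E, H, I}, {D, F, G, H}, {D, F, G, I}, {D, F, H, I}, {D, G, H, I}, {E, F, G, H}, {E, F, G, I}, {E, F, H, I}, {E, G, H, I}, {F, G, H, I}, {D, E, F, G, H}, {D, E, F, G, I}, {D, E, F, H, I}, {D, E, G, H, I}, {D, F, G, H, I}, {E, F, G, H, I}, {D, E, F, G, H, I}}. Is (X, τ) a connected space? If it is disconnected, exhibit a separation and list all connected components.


(X, τ) is disconnected; components = [{D}, {E}, {F}, {G}, {H}, {I}].

Find clopen sets (U ∈ τ with X ∖ U ∈ τ):
  U = ∅, X ∖ U = {D, E, F, G, H, I} — both open, so U is clopen.
  U = {D}, X ∖ U = {E, F, G, H, I} — both open, so U is clopen.
  U = {E}, X ∖ U = {D, F, G, H, I} — both open, so U is clopen.
  U = {F}, X ∖ U = {D, E, G, H, I} — both open, so U is clopen.
  U = {G}, X ∖ U = {D, E, F, H, I} — both open, so U is clopen.
  U = {H}, X ∖ U = {D, E, F, G, I} — both open, so U is clopen.
  U = {I}, X ∖ U = {D, E, F, G, H} — both open, so U is clopen.
  U = {D, E}, X ∖ U = {F, G, H, I} — both open, so U is clopen.
  U = {D, F}, X ∖ U = {E, G, H, I} — both open, so U is clopen.
  U = {D, G}, X ∖ U = {E, F, H, I} — both open, so U is clopen.
  U = {D, H}, X ∖ U = {E, F, G, I} — both open, so U is clopen.
  U = {D, I}, X ∖ U = {E, F, G, H} — both open, so U is clopen.
  U = {E, F}, X ∖ U = {D, G, H, I} — both open, so U is clopen.
  U = {E, G}, X ∖ U = {D, F, H, I} — both open, so U is clopen.
  U = {E, H}, X ∖ U = {D, F, G, I} — both open, so U is clopen.
  U = {E, I}, X ∖ U = {D, F, G, H} — both open, so U is clopen.
  U = {F, G}, X ∖ U = {D, E, H, I} — both open, so U is clopen.
  U = {F, H}, X ∖ U = {D, E, G, I} — both open, so U is clopen.
  U = {F, I}, X ∖ U = {D, E, G, H} — both open, so U is clopen.
  U = {G, H}, X ∖ U = {D, E, F, I} — both open, so U is clopen.
  U = {G, I}, X ∖ U = {D, E, F, H} — both open, so U is clopen.
  U = {H, I}, X ∖ U = {D, E, F, G} — both open, so U is clopen.
  U = {D, E, F}, X ∖ U = {G, H, I} — both open, so U is clopen.
  U = {D, E, G}, X ∖ U = {F, H, I} — both open, so U is clopen.
  U = {D, E, H}, X ∖ U = {F, G, I} — both open, so U is clopen.
  U = {D, E, I}, X ∖ U = {F, G, H} — both open, so U is clopen.
  U = {D, F, G}, X ∖ U = {E, H, I} — both open, so U is clopen.
  U = {D, F, H}, X ∖ U = {E, G, I} — both open, so U is clopen.
  U = {D, F, I}, X ∖ U = {E, G, H} — both open, so U is clopen.
  U = {D, G, H}, X ∖ U = {E, F, I} — both open, so U is clopen.
  U = {D, G, I}, X ∖ U = {E, F, H} — both open, so U is clopen.
  U = {D, H, I}, X ∖ U = {E, F, G} — both open, so U is clopen.
  U = {E, F, G}, X ∖ U = {D, H, I} — both open, so U is clopen.
  U = {E, F, H}, X ∖ U = {D, G, I} — both open, so U is clopen.
  U = {E, F, I}, X ∖ U = {D, G, H} — both open, so U is clopen.
  U = {E, G, H}, X ∖ U = {D, F, I} — both open, so U is clopen.
  U = {E, G, I}, X ∖ U = {D, F, H} — both open, so U is clopen.
  U = {E, H, I}, X ∖ U = {D, F, G} — both open, so U is clopen.
  U = {F, G, H}, X ∖ U = {D, E, I} — both open, so U is clopen.
  U = {F, G, I}, X ∖ U = {D, E, H} — both open, so U is clopen.
  U = {F, H, I}, X ∖ U = {D, E, G} — both open, so U is clopen.
  U = {G, H, I}, X ∖ U = {D, E, F} — both open, so U is clopen.
  U = {D, E, F, G}, X ∖ U = {H, I} — both open, so U is clopen.
  U = {D, E, F, H}, X ∖ U = {G, I} — both open, so U is clopen.
  U = {D, E, F, I}, X ∖ U = {G, H} — both open, so U is clopen.
  U = {D, E, G, H}, X ∖ U = {F, I} — both open, so U is clopen.
  U = {D, E, G, I}, X ∖ U = {F, H} — both open, so U is clopen.
  U = {D, E, H, I}, X ∖ U = {F, G} — both open, so U is clopen.
  U = {D, F, G, H}, X ∖ U = {E, I} — both open, so U is clopen.
  U = {D, F, G, I}, X ∖ U = {E, H} — both open, so U is clopen.
  U = {D, F, H, I}, X ∖ U = {E, G} — both open, so U is clopen.
  U = {D, G, H, I}, X ∖ U = {E, F} — both open, so U is clopen.
  U = {E, F, G, H}, X ∖ U = {D, I} — both open, so U is clopen.
  U = {E, F, G, I}, X ∖ U = {D, H} — both open, so U is clopen.
  U = {E, F, H, I}, X ∖ U = {D, G} — both open, so U is clopen.
  U = {E, G, H, I}, X ∖ U = {D, F} — both open, so U is clopen.
  U = {F, G, H, I}, X ∖ U = {D, E} — both open, so U is clopen.
  U = {D, E, F, G, H}, X ∖ U = {I} — both open, so U is clopen.
  U = {D, E, F, G, I}, X ∖ U = {H} — both open, so U is clopen.
  U = {D, E, F, H, I}, X ∖ U = {G} — both open, so U is clopen.
  U = {D, E, G, H, I}, X ∖ U = {F} — both open, so U is clopen.
  U = {D, F, G, H, I}, X ∖ U = {E} — both open, so U is clopen.
  U = {E, F, G, H, I}, X ∖ U = {D} — both open, so U is clopen.
  U = {D, E, F, G, H, I}, X ∖ U = ∅ — both open, so U is clopen.
Nontrivial clopen(s) exist: e.g. {D, E, G, I}. So (X, τ) is disconnected.
Compute connected components by grouping points that agree on all clopens:
  component: {D}
  component: {E}
  component: {F}
  component: {G}
  component: {H}
  component: {I}


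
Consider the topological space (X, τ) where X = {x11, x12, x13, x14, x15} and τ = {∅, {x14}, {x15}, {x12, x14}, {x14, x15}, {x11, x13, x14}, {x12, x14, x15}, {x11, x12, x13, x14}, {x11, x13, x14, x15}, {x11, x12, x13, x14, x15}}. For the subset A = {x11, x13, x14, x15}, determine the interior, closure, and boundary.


int(A) = {x11, x13, x14, x15}, cl(A) = {x11, x12, x13, x14, x15}, ∂A = {x12}.

Closed sets in (X, τ) are complements of opens:
  closed(X, τ) = {∅, {x12}, {x15}, {x11, x13}, {x12, x15}, {x11, x12, x13}, {x11, x13, x15}, {x11, x12, x13, x14}, {x11, x12, x13, x15}, {x11, x12, x13, x14, x15}}.
int(A) = ⋃ {U ∈ τ : U ⊆ A}. Opens contained in A: ∅, {x14}, {x15}, {x14, x15}, {x11, x13, x14}, {x11, x13, x14, x15}.
Taking the union of these: int(A) = {x11, x13, x14, x15}.
cl(A) = ⋂ {C closed : A ⊆ C}. Closed sets containing A: {x11, x12, x13, x14, x15}.
Intersecting these: cl(A) = {x11, x12, x13, x14, x15}.
∂A = cl(A) ∖ int(A) = {x11, x12, x13, x14, x15} ∖ {x11, x13, x14, x15} = {x12}.


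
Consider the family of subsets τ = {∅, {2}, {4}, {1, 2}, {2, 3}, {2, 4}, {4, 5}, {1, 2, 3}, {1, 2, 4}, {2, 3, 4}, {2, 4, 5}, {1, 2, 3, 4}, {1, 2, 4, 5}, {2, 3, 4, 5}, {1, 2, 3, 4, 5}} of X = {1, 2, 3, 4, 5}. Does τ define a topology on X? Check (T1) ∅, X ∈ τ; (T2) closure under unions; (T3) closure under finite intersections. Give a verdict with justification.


τ IS a topology on X.

Axiom (T1): ∅ ∈ τ? Yes; X ∈ τ? Yes.
Axiom (T2/T3): check pairwise unions and intersections of members of τ.
All pairwise intersections and unions checked — each lies in τ. Therefore τ satisfies (T1), (T2), (T3): it IS a topology on X.


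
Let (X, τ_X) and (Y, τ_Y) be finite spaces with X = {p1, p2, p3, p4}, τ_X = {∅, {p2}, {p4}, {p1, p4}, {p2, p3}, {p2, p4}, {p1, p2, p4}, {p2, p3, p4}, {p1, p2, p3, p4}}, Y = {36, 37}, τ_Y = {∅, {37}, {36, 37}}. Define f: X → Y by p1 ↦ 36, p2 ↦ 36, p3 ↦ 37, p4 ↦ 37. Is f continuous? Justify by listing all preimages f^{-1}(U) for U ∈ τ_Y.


f is NOT continuous.

Compute f^{-1}(U) for each U ∈ τ_Y:
  U = ∅: f^{-1}(U) = ∅ ∈ τ_X ✓.
  U = {37}: f^{-1}(U) = {p3, p4} ∉ τ_X ✗.
  U = {36, 37}: f^{-1}(U) = {p1, p2, p3, p4} ∈ τ_X ✓.
Found U = {37} with f^{-1}(U) = {p3, p4} not in τ_X. Therefore f is NOT continuous.


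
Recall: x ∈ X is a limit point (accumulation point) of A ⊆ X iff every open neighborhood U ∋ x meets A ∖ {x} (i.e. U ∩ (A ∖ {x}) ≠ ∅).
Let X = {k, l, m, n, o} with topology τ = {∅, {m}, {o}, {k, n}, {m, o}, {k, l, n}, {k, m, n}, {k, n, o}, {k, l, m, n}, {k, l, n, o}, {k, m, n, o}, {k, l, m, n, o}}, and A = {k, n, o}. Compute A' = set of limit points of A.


A' = {k, l, n}

For each x ∈ X, list the open sets U ∈ τ with x ∈ U, then check whether U ∩ (A ∖ {x}) ≠ ∅ for every such U.
  x = k: opens ∋ x are {k, n}, {k, l, n}, {k, m, n}, {k, n, o}, {k, l, m, n}, {k, l, n, o}, {k, m, n, o}, {k, l, m, n, o}; each meets A ∖ {k}, so x IS a limit point.
  x = l: opens ∋ x are {k, l, n}, {k, l, m, n}, {k, l, n, o}, {k, l, m, n, o}; each meets A ∖ {l}, so x IS a limit point.
  x = m: open {m} ∋ x has {m} ∩ (A ∖ {m}) = ∅, so x is NOT a limit point.
  x = n: opens ∋ x are {k, n}, {k, l, n}, {k, m, n}, {k, n, o}, {k, l, m, n}, {k, l, n, o}, {k, m, n, o}, {k, l, m, n, o}; each meets A ∖ {n}, so x IS a limit point.
  x = o: open {o} ∋ x has {o} ∩ (A ∖ {o}) = ∅, so x is NOT a limit point.
Collecting: A' = {k, l, n}.


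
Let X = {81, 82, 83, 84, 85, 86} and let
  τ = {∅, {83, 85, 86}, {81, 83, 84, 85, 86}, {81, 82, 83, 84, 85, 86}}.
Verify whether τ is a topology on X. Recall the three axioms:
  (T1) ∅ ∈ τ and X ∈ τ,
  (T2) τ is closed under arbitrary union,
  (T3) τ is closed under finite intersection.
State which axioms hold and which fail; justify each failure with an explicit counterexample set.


τ IS a topology on X.

Axiom (T1): ∅ ∈ τ? Yes; X ∈ τ? Yes.
Axiom (T2/T3): check pairwise unions and intersections of members of τ.
All pairwise intersections and unions checked — each lies in τ. Therefore τ satisfies (T1), (T2), (T3): it IS a topology on X.


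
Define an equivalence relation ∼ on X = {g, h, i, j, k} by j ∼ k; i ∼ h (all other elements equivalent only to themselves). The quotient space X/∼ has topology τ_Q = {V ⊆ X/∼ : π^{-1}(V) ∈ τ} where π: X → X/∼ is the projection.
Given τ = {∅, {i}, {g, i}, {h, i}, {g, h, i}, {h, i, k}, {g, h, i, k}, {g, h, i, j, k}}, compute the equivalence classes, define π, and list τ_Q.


X/∼ = {[g], [h=i], [j=k]}; |τ_Q| = 4.

Equivalence classes: [g], [h=i], [j=k].
Quotient map π: X → X/∼ sends g ↦ [g], h ↦ [h=i], i ↦ [h=i], j ↦ [j=k], k ↦ [j=k].
For each subset V ⊆ X/∼, compute π^{-1}(V) ⊆ X and check whether π^{-1}(V) ∈ τ. V is open in τ_Q iff π^{-1}(V) ∈ τ.
  V = {}: π^{-1}(V) = ∅ ∈ τ ✓.
  V = {[g]}: π^{-1}(V) = {g} ∉ τ ✗.
  V = {[h=i]}: π^{-1}(V) = {h, i} ∈ τ ✓.
  V = {[g], [h=i]}: π^{-1}(V) = {g, h, i} ∈ τ ✓.
  V = {[j=k]}: π^{-1}(V) = {j, k} ∉ τ ✗.
  V = {[g], [j=k]}: π^{-1}(V) = {g, j, k} ∉ τ ✗.
  V = {[h=i], [j=k]}: π^{-1}(V) = {h, i, j, k} ∉ τ ✗.
  V = {[g], [h=i], [j=k]}: π^{-1}(V) = {g, h, i, j, k} ∈ τ ✓.
Open sets in the quotient: τ_Q = {{}, {[h=i]}, {[g], [h=i]}, {[g], [h=i], [j=k]}} (4 elements).


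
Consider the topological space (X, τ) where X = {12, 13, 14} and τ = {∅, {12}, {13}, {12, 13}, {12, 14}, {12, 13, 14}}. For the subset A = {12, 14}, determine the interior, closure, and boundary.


int(A) = {12, 14}, cl(A) = {12, 14}, ∂A = ∅.

Closed sets in (X, τ) are complements of opens:
  closed(X, τ) = {∅, {13}, {14}, {12, 14}, {13, 14}, {12, 13, 14}}.
int(A) = ⋃ {U ∈ τ : U ⊆ A}. Opens contained in A: ∅, {12}, {12, 14}.
Taking the union of these: int(A) = {12, 14}.
cl(A) = ⋂ {C closed : A ⊆ C}. Closed sets containing A: {12, 14}, {12, 13, 14}.
Intersecting these: cl(A) = {12, 14}.
∂A = cl(A) ∖ int(A) = {12, 14} ∖ {12, 14} = ∅.


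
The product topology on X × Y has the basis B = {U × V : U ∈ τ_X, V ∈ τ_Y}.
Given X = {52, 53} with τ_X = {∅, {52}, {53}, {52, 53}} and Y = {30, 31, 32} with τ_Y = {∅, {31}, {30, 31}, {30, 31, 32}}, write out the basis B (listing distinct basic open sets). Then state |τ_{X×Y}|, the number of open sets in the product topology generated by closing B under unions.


Basis B = {∅ × ∅, {52} × {31}, {53} × {31}, {52} × {30, 31}, {52, 53} × {31}, {53} × {30, 31}, {52} × {30, 31, 32}, {53} × {30, 31, 32}, {52, 53} × {30, 31}, {52, 53} × {30, 31, 32}}; |τ_{X×Y}| = 16.

Enumerate products U × V with U ∈ τ_X, V ∈ τ_Y (deduplicated):
  ∅ × ∅ = {} (∅)
  {52} × {31} = {(52,31)}
  {53} × {31} = {(53,31)}
  {52} × {30, 31} = {(52,30), (52,31)}
  {52, 53} × {31} = {(52,31), (53,31)}
  {53} × {30, 31} = {(53,30), (53,31)}
  {52} × {30, 31, 32} = {(52,30), (52,31), (52,32)}
  {53} × {30, 31, 32} = {(53,30), (53,31), (53,32)}
  {52, 53} × {30, 31} = {(52,30), (52,31), (53,30), (53,31)}
  {52, 53} × {30, 31, 32} = {(52,30), (52,31), (52,32), (53,30), (53,31), (53,32)}
These 10 distinct sets form the basis B.
Close under arbitrary unions to get τ_{X×Y}; counting gives |τ_{X×Y}| = 16.


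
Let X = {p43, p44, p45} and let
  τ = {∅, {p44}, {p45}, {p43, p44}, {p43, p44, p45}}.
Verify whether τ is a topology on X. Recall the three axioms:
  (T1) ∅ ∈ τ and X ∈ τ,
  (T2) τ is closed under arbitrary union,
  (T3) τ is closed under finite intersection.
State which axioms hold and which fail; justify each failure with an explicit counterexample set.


τ is NOT a topology on X.

Axiom (T1): ∅ ∈ τ? Yes; X ∈ τ? Yes.
Axiom (T2/T3): check pairwise unions and intersections of members of τ.
Counterexample for (T2): {p44} ∪ {p45} = {p44, p45} ∉ τ. Therefore τ is NOT a topology.


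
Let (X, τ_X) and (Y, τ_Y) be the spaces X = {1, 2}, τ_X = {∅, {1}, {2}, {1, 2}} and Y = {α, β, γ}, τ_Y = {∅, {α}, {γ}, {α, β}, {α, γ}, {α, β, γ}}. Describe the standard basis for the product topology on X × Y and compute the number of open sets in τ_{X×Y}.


Basis B = {∅ × ∅, {1} × {α}, {1} × {γ}, {2} × {α}, {2} × {γ}, {1} × {α, β}, {1} × {α, γ}, {1, 2} × {α}, {1, 2} × {γ}, {2} × {α, β}, {2} × {α, γ}, {1} × {α, β, γ}, {2} × {α, β, γ}, {1, 2} × {α, β}, {1, 2} × {α, γ}, {1, 2} × {α, β, γ}}; |τ_{X×Y}| = 36.

Enumerate products U × V with U ∈ τ_X, V ∈ τ_Y (deduplicated):
  ∅ × ∅ = {} (∅)
  {1} × {α} = {(1,α)}
  {1} × {γ} = {(1,γ)}
  {2} × {α} = {(2,α)}
  {2} × {γ} = {(2,γ)}
  {1} × {α, β} = {(1,α), (1,β)}
  {1} × {α, γ} = {(1,α), (1,γ)}
  {1, 2} × {α} = {(1,α), (2,α)}
  {1, 2} × {γ} = {(1,γ), (2,γ)}
  {2} × {α, β} = {(2,α), (2,β)}
  {2} × {α, γ} = {(2,α), (2,γ)}
  {1} × {α, β, γ} = {(1,α), (1,β), (1,γ)}
  {2} × {α, β, γ} = {(2,α), (2,β), (2,γ)}
  {1, 2} × {α, β} = {(1,α), (1,β), (2,α), (2,β)}
  {1, 2} × {α, γ} = {(1,α), (1,γ), (2,α), (2,γ)}
  {1, 2} × {α, β, γ} = {(1,α), (1,β), (1,γ), (2,α), (2,β), (2,γ)}
These 16 distinct sets form the basis B.
Close under arbitrary unions to get τ_{X×Y}; counting gives |τ_{X×Y}| = 36.


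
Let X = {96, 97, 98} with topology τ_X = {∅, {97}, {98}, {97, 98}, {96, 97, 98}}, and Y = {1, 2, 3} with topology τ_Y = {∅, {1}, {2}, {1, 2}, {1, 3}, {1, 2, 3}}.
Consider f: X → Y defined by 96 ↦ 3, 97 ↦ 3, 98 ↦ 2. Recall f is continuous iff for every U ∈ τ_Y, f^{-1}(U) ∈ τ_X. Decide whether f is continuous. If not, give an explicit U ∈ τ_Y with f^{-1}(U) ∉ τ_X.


f is NOT continuous.

Compute f^{-1}(U) for each U ∈ τ_Y:
  U = ∅: f^{-1}(U) = ∅ ∈ τ_X ✓.
  U = {1}: f^{-1}(U) = ∅ ∈ τ_X ✓.
  U = {2}: f^{-1}(U) = {98} ∈ τ_X ✓.
  U = {1, 2}: f^{-1}(U) = {98} ∈ τ_X ✓.
  U = {1, 3}: f^{-1}(U) = {96, 97} ∉ τ_X ✗.
  U = {1, 2, 3}: f^{-1}(U) = {96, 97, 98} ∈ τ_X ✓.
Found U = {1, 3} with f^{-1}(U) = {96, 97} not in τ_X. Therefore f is NOT continuous.


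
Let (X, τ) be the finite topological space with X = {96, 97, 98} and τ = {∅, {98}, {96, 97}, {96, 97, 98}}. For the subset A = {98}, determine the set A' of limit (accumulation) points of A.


A' = ∅

For each x ∈ X, list the open sets U ∈ τ with x ∈ U, then check whether U ∩ (A ∖ {x}) ≠ ∅ for every such U.
  x = 96: open {96, 97} ∋ x has {96, 97} ∩ (A ∖ {96}) = ∅, so x is NOT a limit point.
  x = 97: open {96, 97} ∋ x has {96, 97} ∩ (A ∖ {97}) = ∅, so x is NOT a limit point.
  x = 98: open {98} ∋ x has {98} ∩ (A ∖ {98}) = ∅, so x is NOT a limit point.
Collecting: A' = ∅.


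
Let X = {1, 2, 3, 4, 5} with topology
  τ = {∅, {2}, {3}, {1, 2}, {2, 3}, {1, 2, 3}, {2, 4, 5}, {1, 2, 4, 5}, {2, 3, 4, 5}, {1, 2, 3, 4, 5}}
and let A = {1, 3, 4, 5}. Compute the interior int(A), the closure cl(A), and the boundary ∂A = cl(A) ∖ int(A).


int(A) = {3}, cl(A) = {1, 3, 4, 5}, ∂A = {1, 4, 5}.

Closed sets in (X, τ) are complements of opens:
  closed(X, τ) = {∅, {1}, {3}, {1, 3}, {4, 5}, {1, 4, 5}, {3, 4, 5}, {1, 2, 4, 5}, {1, 3, 4, 5}, {1, 2, 3, 4, 5}}.
int(A) = ⋃ {U ∈ τ : U ⊆ A}. Opens contained in A: ∅, {3}.
Taking the union of these: int(A) = {3}.
cl(A) = ⋂ {C closed : A ⊆ C}. Closed sets containing A: {1, 3, 4, 5}, {1, 2, 3, 4, 5}.
Intersecting these: cl(A) = {1, 3, 4, 5}.
∂A = cl(A) ∖ int(A) = {1, 3, 4, 5} ∖ {3} = {1, 4, 5}.


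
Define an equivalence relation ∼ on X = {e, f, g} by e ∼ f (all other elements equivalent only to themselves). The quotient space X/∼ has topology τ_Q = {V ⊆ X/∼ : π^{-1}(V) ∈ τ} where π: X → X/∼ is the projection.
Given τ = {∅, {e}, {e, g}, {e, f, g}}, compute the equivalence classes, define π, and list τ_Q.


X/∼ = {[e=f], [g]}; |τ_Q| = 2.

Equivalence classes: [e=f], [g].
Quotient map π: X → X/∼ sends e ↦ [e=f], f ↦ [e=f], g ↦ [g].
For each subset V ⊆ X/∼, compute π^{-1}(V) ⊆ X and check whether π^{-1}(V) ∈ τ. V is open in τ_Q iff π^{-1}(V) ∈ τ.
  V = {}: π^{-1}(V) = ∅ ∈ τ ✓.
  V = {[e=f]}: π^{-1}(V) = {e, f} ∉ τ ✗.
  V = {[g]}: π^{-1}(V) = {g} ∉ τ ✗.
  V = {[e=f], [g]}: π^{-1}(V) = {e, f, g} ∈ τ ✓.
Open sets in the quotient: τ_Q = {{}, {[e=f], [g]}} (2 elements).


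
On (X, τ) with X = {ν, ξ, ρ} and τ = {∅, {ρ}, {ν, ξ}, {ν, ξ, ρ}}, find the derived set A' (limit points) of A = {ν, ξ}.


A' = {ν, ξ}

For each x ∈ X, list the open sets U ∈ τ with x ∈ U, then check whether U ∩ (A ∖ {x}) ≠ ∅ for every such U.
  x = ν: opens ∋ x are {ν, ξ}, {ν, ξ, ρ}; each meets A ∖ {ν}, so x IS a limit point.
  x = ξ: opens ∋ x are {ν, ξ}, {ν, ξ, ρ}; each meets A ∖ {ξ}, so x IS a limit point.
  x = ρ: open {ρ} ∋ x has {ρ} ∩ (A ∖ {ρ}) = ∅, so x is NOT a limit point.
Collecting: A' = {ν, ξ}.


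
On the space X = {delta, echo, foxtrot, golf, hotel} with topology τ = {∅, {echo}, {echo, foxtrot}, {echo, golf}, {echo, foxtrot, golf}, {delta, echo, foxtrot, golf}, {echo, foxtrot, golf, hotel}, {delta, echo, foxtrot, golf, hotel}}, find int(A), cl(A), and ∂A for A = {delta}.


int(A) = ∅, cl(A) = {delta}, ∂A = {delta}.

Closed sets in (X, τ) are complements of opens:
  closed(X, τ) = {∅, {delta}, {hotel}, {delta, hotel}, {delta, foxtrot, hotel}, {delta, golf, hotel}, {delta, foxtrot, golf, hotel}, {delta, echo, foxtrot, golf, hotel}}.
int(A) = ⋃ {U ∈ τ : U ⊆ A}. Opens contained in A: ∅.
Taking the union of these: int(A) = ∅.
cl(A) = ⋂ {C closed : A ⊆ C}. Closed sets containing A: {delta}, {delta, hotel}, {delta, foxtrot, hotel}, {delta, golf, hotel}, {delta, foxtrot, golf, hotel}, {delta, echo, foxtrot, golf, hotel}.
Intersecting these: cl(A) = {delta}.
∂A = cl(A) ∖ int(A) = {delta} ∖ ∅ = {delta}.


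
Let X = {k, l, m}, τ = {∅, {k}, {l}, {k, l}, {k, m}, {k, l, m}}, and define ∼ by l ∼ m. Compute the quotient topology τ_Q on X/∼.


X/∼ = {[k], [l=m]}; |τ_Q| = 3.

Equivalence classes: [k], [l=m].
Quotient map π: X → X/∼ sends k ↦ [k], l ↦ [l=m], m ↦ [l=m].
For each subset V ⊆ X/∼, compute π^{-1}(V) ⊆ X and check whether π^{-1}(V) ∈ τ. V is open in τ_Q iff π^{-1}(V) ∈ τ.
  V = {}: π^{-1}(V) = ∅ ∈ τ ✓.
  V = {[k]}: π^{-1}(V) = {k} ∈ τ ✓.
  V = {[l=m]}: π^{-1}(V) = {l, m} ∉ τ ✗.
  V = {[k], [l=m]}: π^{-1}(V) = {k, l, m} ∈ τ ✓.
Open sets in the quotient: τ_Q = {{}, {[k]}, {[k], [l=m]}} (3 elements).


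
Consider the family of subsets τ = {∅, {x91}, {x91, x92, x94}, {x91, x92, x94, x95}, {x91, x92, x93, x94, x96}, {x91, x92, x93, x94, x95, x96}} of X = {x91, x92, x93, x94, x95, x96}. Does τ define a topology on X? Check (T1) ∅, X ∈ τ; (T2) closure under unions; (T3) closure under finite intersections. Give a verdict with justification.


τ IS a topology on X.

Axiom (T1): ∅ ∈ τ? Yes; X ∈ τ? Yes.
Axiom (T2/T3): check pairwise unions and intersections of members of τ.
All pairwise intersections and unions checked — each lies in τ. Therefore τ satisfies (T1), (T2), (T3): it IS a topology on X.


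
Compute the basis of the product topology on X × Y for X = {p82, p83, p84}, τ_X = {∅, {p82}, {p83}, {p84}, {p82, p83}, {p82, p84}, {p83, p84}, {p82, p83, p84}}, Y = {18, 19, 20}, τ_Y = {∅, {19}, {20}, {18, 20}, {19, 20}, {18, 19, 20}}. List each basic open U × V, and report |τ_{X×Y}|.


Basis B = {∅ × ∅, {p82} × {19}, {p82} × {20}, {p83} × {19}, {p83} × {20}, {p84} × {19}, {p84} × {20}, {p82} × {18, 20}, {p82} × {19, 20}, {p82, p83} × {19}, {p82, p84} × {19}, {p82, p83} × {20}, {p82, p84} × {20}, {p83} × {18, 20}, {p83} × {19, 20}, {p83, p84} × {19}, {p83, p84} × {20}, {p84} × {18, 20}, {p84} × {19, 20}, {p82} × {18, 19, 20}, {p82, p83, p84} × {19}, {p82, p83, p84} × {20}, {p83} × {18, 19, 20}, {p84} × {18, 19, 20}, {p82, p83} × {18, 20}, {p82, p84} × {18, 20}, {p82, p83} × {19, 20}, {p82, p84} × {19, 20}, {p83, p84} × {18, 20}, {p83, p84} × {19, 20}, {p82, p83} × {18, 19, 20}, {p82, p84} × {18, 19, 20}, {p82, p83, p84} × {18, 20}, {p82, p83, p84} × {19, 20}, {p83, p84} × {18, 19, 20}, {p82, p83, p84} × {18, 19, 20}}; |τ_{X×Y}| = 216.

Enumerate products U × V with U ∈ τ_X, V ∈ τ_Y (deduplicated):
  ∅ × ∅ = {} (∅)
  {p82} × {19} = {(p82,19)}
  {p82} × {20} = {(p82,20)}
  {p83} × {19} = {(p83,19)}
  {p83} × {20} = {(p83,20)}
  {p84} × {19} = {(p84,19)}
  {p84} × {20} = {(p84,20)}
  {p82} × {18, 20} = {(p82,18), (p82,20)}
  {p82} × {19, 20} = {(p82,19), (p82,20)}
  {p82, p83} × {19} = {(p82,19), (p83,19)}
  {p82, p84} × {19} = {(p82,19), (p84,19)}
  {p82, p83} × {20} = {(p82,20), (p83,20)}
  {p82, p84} × {20} = {(p82,20), (p84,20)}
  {p83} × {18, 20} = {(p83,18), (p83,20)}
  {p83} × {19, 20} = {(p83,19), (p83,20)}
  {p83, p84} × {19} = {(p83,19), (p84,19)}
  {p83, p84} × {20} = {(p83,20), (p84,20)}
  {p84} × {18, 20} = {(p84,18), (p84,20)}
  {p84} × {19, 20} = {(p84,19), (p84,20)}
  {p82} × {18, 19, 20} = {(p82,18), (p82,19), (p82,20)}
  {p82, p83, p84} × {19} = {(p82,19), (p83,19), (p84,19)}
  {p82, p83, p84} × {20} = {(p82,20), (p83,20), (p84,20)}
  {p83} × {18, 19, 20} = {(p83,18), (p83,19), (p83,20)}
  {p84} × {18, 19, 20} = {(p84,18), (p84,19), (p84,20)}
  {p82, p83} × {18, 20} = {(p82,18), (p82,20), (p83,18), (p83,20)}
  {p82, p84} × {18, 20} = {(p82,18), (p82,20), (p84,18), (p84,20)}
  {p82, p83} × {19, 20} = {(p82,19), (p82,20), (p83,19), (p83,20)}
  {p82, p84} × {19, 20} = {(p82,19), (p82,20), (p84,19), (p84,20)}
  {p83, p84} × {18, 20} = {(p83,18), (p83,20), (p84,18), (p84,20)}
  {p83, p84} × {19, 20} = {(p83,19), (p83,20), (p84,19), (p84,20)}
  {p82, p83} × {18, 19, 20} = {(p82,18), (p82,19), (p82,20), (p83,18), (p83,19), (p83,20)}
  {p82, p84} × {18, 19, 20} = {(p82,18), (p82,19), (p82,20), (p84,18), (p84,19), (p84,20)}
  {p82, p83, p84} × {18, 20} = {(p82,18), (p82,20), (p83,18), (p83,20), (p84,18), (p84,20)}
  {p82, p83, p84} × {19, 20} = {(p82,19), (p82,20), (p83,19), (p83,20), (p84,19), (p84,20)}
  {p83, p84} × {18, 19, 20} = {(p83,18), (p83,19), (p83,20), (p84,18), (p84,19), (p84,20)}
  {p82, p83, p84} × {18, 19, 20} = {(p82,18), (p82,19), (p82,20), (p83,18), (p83,19), (p83,20), (p84,18), (p84,19), (p84,20)}
These 36 distinct sets form the basis B.
Close under arbitrary unions to get τ_{X×Y}; counting gives |τ_{X×Y}| = 216.


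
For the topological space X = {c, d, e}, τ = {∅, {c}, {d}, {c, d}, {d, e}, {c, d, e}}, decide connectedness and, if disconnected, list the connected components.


(X, τ) is disconnected; components = [{c}, {d, e}].

Find clopen sets (U ∈ τ with X ∖ U ∈ τ):
  U = ∅, X ∖ U = {c, d, e} — both open, so U is clopen.
  U = {c}, X ∖ U = {d, e} — both open, so U is clopen.
  U = {d, e}, X ∖ U = {c} — both open, so U is clopen.
  U = {c, d, e}, X ∖ U = ∅ — both open, so U is clopen.
Nontrivial clopen(s) exist: e.g. {c}. So (X, τ) is disconnected.
Compute connected components by grouping points that agree on all clopens:
  component: {c}
  component: {d, e}


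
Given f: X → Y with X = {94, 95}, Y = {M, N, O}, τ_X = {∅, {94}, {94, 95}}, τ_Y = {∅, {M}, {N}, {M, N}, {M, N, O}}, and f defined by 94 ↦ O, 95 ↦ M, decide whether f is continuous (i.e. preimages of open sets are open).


f is NOT continuous.

Compute f^{-1}(U) for each U ∈ τ_Y:
  U = ∅: f^{-1}(U) = ∅ ∈ τ_X ✓.
  U = {M}: f^{-1}(U) = {95} ∉ τ_X ✗.
  U = {N}: f^{-1}(U) = ∅ ∈ τ_X ✓.
  U = {M, N}: f^{-1}(U) = {95} ∉ τ_X ✗.
  U = {M, N, O}: f^{-1}(U) = {94, 95} ∈ τ_X ✓.
Found U = {M} with f^{-1}(U) = {95} not in τ_X. Therefore f is NOT continuous.


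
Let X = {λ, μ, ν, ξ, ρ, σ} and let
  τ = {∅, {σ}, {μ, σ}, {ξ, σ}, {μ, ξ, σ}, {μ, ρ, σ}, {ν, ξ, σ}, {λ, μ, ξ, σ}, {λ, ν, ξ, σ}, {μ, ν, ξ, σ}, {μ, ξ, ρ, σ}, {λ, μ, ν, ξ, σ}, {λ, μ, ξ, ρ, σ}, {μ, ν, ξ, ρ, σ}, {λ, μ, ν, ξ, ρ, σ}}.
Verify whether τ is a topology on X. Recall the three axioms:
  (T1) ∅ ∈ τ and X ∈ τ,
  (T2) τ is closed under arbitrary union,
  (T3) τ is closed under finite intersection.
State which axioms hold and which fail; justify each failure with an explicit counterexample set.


τ is NOT a topology on X.

Axiom (T1): ∅ ∈ τ? Yes; X ∈ τ? Yes.
Axiom (T2/T3): check pairwise unions and intersections of members of τ.
Counterexample for (T3): {λ, μ, ξ, σ} ∩ {λ, ν, ξ, σ} = {λ, ξ, σ} ∉ τ. Therefore τ is NOT a topology.


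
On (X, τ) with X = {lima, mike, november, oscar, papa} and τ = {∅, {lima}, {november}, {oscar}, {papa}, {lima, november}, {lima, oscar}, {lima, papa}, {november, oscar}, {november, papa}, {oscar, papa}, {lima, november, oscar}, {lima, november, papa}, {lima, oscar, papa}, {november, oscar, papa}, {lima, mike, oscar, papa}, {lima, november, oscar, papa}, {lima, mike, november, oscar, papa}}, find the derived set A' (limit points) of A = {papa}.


A' = {mike}

For each x ∈ X, list the open sets U ∈ τ with x ∈ U, then check whether U ∩ (A ∖ {x}) ≠ ∅ for every such U.
  x = lima: open {lima} ∋ x has {lima} ∩ (A ∖ {lima}) = ∅, so x is NOT a limit point.
  x = mike: opens ∋ x are {lima, mike, oscar, papa}, {lima, mike, november, oscar, papa}; each meets A ∖ {mike}, so x IS a limit point.
  x = november: open {november} ∋ x has {november} ∩ (A ∖ {november}) = ∅, so x is NOT a limit point.
  x = oscar: open {oscar} ∋ x has {oscar} ∩ (A ∖ {oscar}) = ∅, so x is NOT a limit point.
  x = papa: open {papa} ∋ x has {papa} ∩ (A ∖ {papa}) = ∅, so x is NOT a limit point.
Collecting: A' = {mike}.


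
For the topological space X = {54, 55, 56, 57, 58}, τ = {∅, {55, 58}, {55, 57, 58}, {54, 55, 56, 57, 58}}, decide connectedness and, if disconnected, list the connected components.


(X, τ) is connected.

Find clopen sets (U ∈ τ with X ∖ U ∈ τ):
  U = ∅, X ∖ U = {54, 55, 56, 57, 58} — both open, so U is clopen.
  U = {54, 55, 56, 57, 58}, X ∖ U = ∅ — both open, so U is clopen.
Only trivial clopens (∅ and X) exist, so (X, τ) is connected.
Compute connected components by grouping points that agree on all clopens:
  component: {54, 55, 56, 57, 58}


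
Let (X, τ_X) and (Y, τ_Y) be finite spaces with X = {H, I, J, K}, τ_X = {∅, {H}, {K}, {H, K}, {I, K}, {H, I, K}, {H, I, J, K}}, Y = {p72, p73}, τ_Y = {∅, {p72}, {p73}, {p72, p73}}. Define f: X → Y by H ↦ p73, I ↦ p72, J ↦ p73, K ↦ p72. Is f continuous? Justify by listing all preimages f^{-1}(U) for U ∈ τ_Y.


f is NOT continuous.

Compute f^{-1}(U) for each U ∈ τ_Y:
  U = ∅: f^{-1}(U) = ∅ ∈ τ_X ✓.
  U = {p72}: f^{-1}(U) = {I, K} ∈ τ_X ✓.
  U = {p73}: f^{-1}(U) = {H, J} ∉ τ_X ✗.
  U = {p72, p73}: f^{-1}(U) = {H, I, J, K} ∈ τ_X ✓.
Found U = {p73} with f^{-1}(U) = {H, J} not in τ_X. Therefore f is NOT continuous.


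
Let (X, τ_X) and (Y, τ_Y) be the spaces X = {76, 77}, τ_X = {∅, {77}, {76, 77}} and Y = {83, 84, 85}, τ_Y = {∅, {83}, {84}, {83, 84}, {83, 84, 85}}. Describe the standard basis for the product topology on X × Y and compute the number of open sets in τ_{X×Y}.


Basis B = {∅ × ∅, {77} × {83}, {77} × {84}, {76, 77} × {83}, {76, 77} × {84}, {77} × {83, 84}, {77} × {83, 84, 85}, {76, 77} × {83, 84}, {76, 77} × {83, 84, 85}}; |τ_{X×Y}| = 14.

Enumerate products U × V with U ∈ τ_X, V ∈ τ_Y (deduplicated):
  ∅ × ∅ = {} (∅)
  {77} × {83} = {(77,83)}
  {77} × {84} = {(77,84)}
  {76, 77} × {83} = {(76,83), (77,83)}
  {76, 77} × {84} = {(76,84), (77,84)}
  {77} × {83, 84} = {(77,83), (77,84)}
  {77} × {83, 84, 85} = {(77,83), (77,84), (77,85)}
  {76, 77} × {83, 84} = {(76,83), (76,84), (77,83), (77,84)}
  {76, 77} × {83, 84, 85} = {(76,83), (76,84), (76,85), (77,83), (77,84), (77,85)}
These 9 distinct sets form the basis B.
Close under arbitrary unions to get τ_{X×Y}; counting gives |τ_{X×Y}| = 14.


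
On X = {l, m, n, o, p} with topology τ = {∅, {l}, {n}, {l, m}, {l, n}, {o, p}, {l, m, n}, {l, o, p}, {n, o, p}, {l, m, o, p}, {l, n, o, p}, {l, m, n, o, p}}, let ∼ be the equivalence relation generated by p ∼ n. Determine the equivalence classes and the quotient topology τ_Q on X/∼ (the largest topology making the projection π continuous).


X/∼ = {[l], [m], [n=p], [o]}; |τ_Q| = 6.

Equivalence classes: [l], [m], [n=p], [o].
Quotient map π: X → X/∼ sends l ↦ [l], m ↦ [m], n ↦ [n=p], o ↦ [o], p ↦ [n=p].
For each subset V ⊆ X/∼, compute π^{-1}(V) ⊆ X and check whether π^{-1}(V) ∈ τ. V is open in τ_Q iff π^{-1}(V) ∈ τ.
  V = {}: π^{-1}(V) = ∅ ∈ τ ✓.
  V = {[l]}: π^{-1}(V) = {l} ∈ τ ✓.
  V = {[m]}: π^{-1}(V) = {m} ∉ τ ✗.
  V = {[l], [m]}: π^{-1}(V) = {l, m} ∈ τ ✓.
  V = {[n=p]}: π^{-1}(V) = {n, p} ∉ τ ✗.
  V = {[l], [n=p]}: π^{-1}(V) = {l, n, p} ∉ τ ✗.
  V = {[m], [n=p]}: π^{-1}(V) = {m, n, p} ∉ τ ✗.
  V = {[l], [m], [n=p]}: π^{-1}(V) = {l, m, n, p} ∉ τ ✗.
  V = {[o]}: π^{-1}(V) = {o} ∉ τ ✗.
  V = {[l], [o]}: π^{-1}(V) = {l, o} ∉ τ ✗.
  V = {[m], [o]}: π^{-1}(V) = {m, o} ∉ τ ✗.
  V = {[l], [m], [o]}: π^{-1}(V) = {l, m, o} ∉ τ ✗.
  V = {[n=p], [o]}: π^{-1}(V) = {n, o, p} ∈ τ ✓.
  V = {[l], [n=p], [o]}: π^{-1}(V) = {l, n, o, p} ∈ τ ✓.
  V = {[m], [n=p], [o]}: π^{-1}(V) = {m, n, o, p} ∉ τ ✗.
  V = {[l], [m], [n=p], [o]}: π^{-1}(V) = {l, m, n, o, p} ∈ τ ✓.
Open sets in the quotient: τ_Q = {{}, {[l]}, {[l], [m]}, {[n=p], [o]}, {[l], [n=p], [o]}, {[l], [m], [n=p], [o]}} (6 elements).


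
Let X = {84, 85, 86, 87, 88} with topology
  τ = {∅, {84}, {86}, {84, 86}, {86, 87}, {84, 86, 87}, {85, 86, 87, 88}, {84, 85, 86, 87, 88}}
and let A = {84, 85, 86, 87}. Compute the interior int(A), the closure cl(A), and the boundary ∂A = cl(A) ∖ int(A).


int(A) = {84, 86, 87}, cl(A) = {84, 85, 86, 87, 88}, ∂A = {85, 88}.

Closed sets in (X, τ) are complements of opens:
  closed(X, τ) = {∅, {84}, {85, 88}, {84, 85, 88}, {85, 87, 88}, {84, 85, 87, 88}, {85, 86, 87, 88}, {84, 85, 86, 87, 88}}.
int(A) = ⋃ {U ∈ τ : U ⊆ A}. Opens contained in A: ∅, {84}, {86}, {84, 86}, {86, 87}, {84, 86, 87}.
Taking the union of these: int(A) = {84, 86, 87}.
cl(A) = ⋂ {C closed : A ⊆ C}. Closed sets containing A: {84, 85, 86, 87, 88}.
Intersecting these: cl(A) = {84, 85, 86, 87, 88}.
∂A = cl(A) ∖ int(A) = {84, 85, 86, 87, 88} ∖ {84, 86, 87} = {85, 88}.


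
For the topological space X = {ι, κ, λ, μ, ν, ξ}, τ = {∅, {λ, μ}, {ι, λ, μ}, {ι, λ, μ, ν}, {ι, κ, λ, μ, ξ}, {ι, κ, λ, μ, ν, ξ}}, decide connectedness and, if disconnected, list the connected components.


(X, τ) is connected.

Find clopen sets (U ∈ τ with X ∖ U ∈ τ):
  U = ∅, X ∖ U = {ι, κ, λ, μ, ν, ξ} — both open, so U is clopen.
  U = {ι, κ, λ, μ, ν, ξ}, X ∖ U = ∅ — both open, so U is clopen.
Only trivial clopens (∅ and X) exist, so (X, τ) is connected.
Compute connected components by grouping points that agree on all clopens:
  component: {ι, κ, λ, μ, ν, ξ}


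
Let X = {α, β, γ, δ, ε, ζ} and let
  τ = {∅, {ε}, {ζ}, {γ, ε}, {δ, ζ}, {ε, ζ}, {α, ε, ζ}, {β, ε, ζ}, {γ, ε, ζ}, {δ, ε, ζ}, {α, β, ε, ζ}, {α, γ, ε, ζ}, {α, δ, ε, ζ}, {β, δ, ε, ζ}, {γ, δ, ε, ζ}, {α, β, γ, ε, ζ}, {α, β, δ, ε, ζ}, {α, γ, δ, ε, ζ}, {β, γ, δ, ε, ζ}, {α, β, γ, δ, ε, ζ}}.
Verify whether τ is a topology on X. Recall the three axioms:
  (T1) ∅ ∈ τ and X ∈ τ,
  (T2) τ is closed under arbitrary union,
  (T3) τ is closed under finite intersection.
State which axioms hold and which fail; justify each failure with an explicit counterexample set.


τ is NOT a topology on X.

Axiom (T1): ∅ ∈ τ? Yes; X ∈ τ? Yes.
Axiom (T2/T3): check pairwise unions and intersections of members of τ.
Counterexample for (T2): {γ, ε} ∪ {β, ε, ζ} = {β, γ, ε, ζ} ∉ τ. Therefore τ is NOT a topology.


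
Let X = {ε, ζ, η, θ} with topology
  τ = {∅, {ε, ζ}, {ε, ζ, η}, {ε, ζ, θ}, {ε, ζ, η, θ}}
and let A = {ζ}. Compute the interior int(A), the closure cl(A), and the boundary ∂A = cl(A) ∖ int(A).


int(A) = ∅, cl(A) = {ε, ζ, η, θ}, ∂A = {ε, ζ, η, θ}.

Closed sets in (X, τ) are complements of opens:
  closed(X, τ) = {∅, {η}, {θ}, {η, θ}, {ε, ζ, η, θ}}.
int(A) = ⋃ {U ∈ τ : U ⊆ A}. Opens contained in A: ∅.
Taking the union of these: int(A) = ∅.
cl(A) = ⋂ {C closed : A ⊆ C}. Closed sets containing A: {ε, ζ, η, θ}.
Intersecting these: cl(A) = {ε, ζ, η, θ}.
∂A = cl(A) ∖ int(A) = {ε, ζ, η, θ} ∖ ∅ = {ε, ζ, η, θ}.


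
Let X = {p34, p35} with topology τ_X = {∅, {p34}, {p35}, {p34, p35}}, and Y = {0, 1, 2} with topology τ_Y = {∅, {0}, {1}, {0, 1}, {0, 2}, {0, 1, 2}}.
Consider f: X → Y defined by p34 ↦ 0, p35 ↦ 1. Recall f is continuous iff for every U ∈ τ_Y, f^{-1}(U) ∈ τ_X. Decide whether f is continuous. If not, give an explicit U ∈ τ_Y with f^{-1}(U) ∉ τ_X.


f IS continuous.

Compute f^{-1}(U) for each U ∈ τ_Y:
  U = ∅: f^{-1}(U) = ∅ ∈ τ_X ✓.
  U = {0}: f^{-1}(U) = {p34} ∈ τ_X ✓.
  U = {1}: f^{-1}(U) = {p35} ∈ τ_X ✓.
  U = {0, 1}: f^{-1}(U) = {p34, p35} ∈ τ_X ✓.
  U = {0, 2}: f^{-1}(U) = {p34} ∈ τ_X ✓.
  U = {0, 1, 2}: f^{-1}(U) = {p34, p35} ∈ τ_X ✓.
Every preimage lies in τ_X, so f IS continuous.


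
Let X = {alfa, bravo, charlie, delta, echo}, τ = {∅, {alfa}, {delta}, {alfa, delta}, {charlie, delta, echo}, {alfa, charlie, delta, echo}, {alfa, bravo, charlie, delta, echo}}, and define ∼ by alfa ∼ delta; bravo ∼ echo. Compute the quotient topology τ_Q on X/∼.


X/∼ = {[alfa=delta], [bravo=echo], [charlie]}; |τ_Q| = 3.

Equivalence classes: [alfa=delta], [bravo=echo], [charlie].
Quotient map π: X → X/∼ sends alfa ↦ [alfa=delta], bravo ↦ [bravo=echo], charlie ↦ [charlie], delta ↦ [alfa=delta], echo ↦ [bravo=echo].
For each subset V ⊆ X/∼, compute π^{-1}(V) ⊆ X and check whether π^{-1}(V) ∈ τ. V is open in τ_Q iff π^{-1}(V) ∈ τ.
  V = {}: π^{-1}(V) = ∅ ∈ τ ✓.
  V = {[alfa=delta]}: π^{-1}(V) = {alfa, delta} ∈ τ ✓.
  V = {[bravo=echo]}: π^{-1}(V) = {bravo, echo} ∉ τ ✗.
  V = {[alfa=delta], [bravo=echo]}: π^{-1}(V) = {alfa, bravo, delta, echo} ∉ τ ✗.
  V = {[charlie]}: π^{-1}(V) = {charlie} ∉ τ ✗.
  V = {[alfa=delta], [charlie]}: π^{-1}(V) = {alfa, charlie, delta} ∉ τ ✗.
  V = {[bravo=echo], [charlie]}: π^{-1}(V) = {bravo, charlie, echo} ∉ τ ✗.
  V = {[alfa=delta], [bravo=echo], [charlie]}: π^{-1}(V) = {alfa, bravo, charlie, delta, echo} ∈ τ ✓.
Open sets in the quotient: τ_Q = {{}, {[alfa=delta]}, {[alfa=delta], [bravo=echo], [charlie]}} (3 elements).
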